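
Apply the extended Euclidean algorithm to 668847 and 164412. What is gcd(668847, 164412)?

3

Euclidean algorithm:
668847 = 4*164412 + 11199
164412 = 14*11199 + 7626
11199 = 1*7626 + 3573
7626 = 2*3573 + 480
3573 = 7*480 + 213
480 = 2*213 + 54
213 = 3*54 + 51
54 = 1*51 + 3
51 = 17*3 + 0
gcd(668847, 164412) = 3.
Express as a combination:
3 = 54 − 51
3 = −213 + 4·54
3 = 4·480 − 9·213
3 = −9·3573 + 67·480
3 = 67·7626 − 143·3573
3 = −143·11199 + 210·7626
3 = 210·164412 − 3083·11199
3 = −3083·668847 + 12542·164412
So 3 = (-3083)·668847 + (12542)·164412.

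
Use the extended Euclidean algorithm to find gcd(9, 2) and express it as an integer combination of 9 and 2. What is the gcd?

Repeated division:
9 = 4·2 + 1
2 = 2·1 + 0
gcd(9, 2) = 1.
Express as a combination:
1 = 9 − 4·2
So 1 = (1)·9 + (-4)·2.

1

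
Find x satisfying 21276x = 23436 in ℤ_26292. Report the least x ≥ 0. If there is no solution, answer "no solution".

357

First find gcd(21276, 26292):
26292 = 1*21276 + 5016
21276 = 4*5016 + 1212
5016 = 4*1212 + 168
1212 = 7*168 + 36
168 = 4*36 + 24
36 = 1*24 + 12
24 = 2*12 + 0
gcd = 12 and 12 | 23436, so solutions exist. Divide through by 12: 1773x ≡ 1953 (mod 2191).
Now find 1773⁻¹ mod 2191:
2191 = 1*1773 + 418
1773 = 4*418 + 101
418 = 4*101 + 14
101 = 7*14 + 3
14 = 4*3 + 2
3 = 1*2 + 1
2 = 2*1 + 0
Back-substitute:
1 = 3 − 2
1 = −14 + 5·3
1 = 5·101 − 36·14
1 = −36·418 + 149·101
1 = 149·1773 − 632·418
1 = −632·2191 + 781·1773
So 1773⁻¹ ≡ 781 (mod 2191).
Then x ≡ 781·1953 ≡ 357 (mod 2191); the smallest non-negative solution is x = 357.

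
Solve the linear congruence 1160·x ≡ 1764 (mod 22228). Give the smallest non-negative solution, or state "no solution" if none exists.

1477

First find gcd(1160, 22228):
22228 = 19·1160 + 188
1160 = 6·188 + 32
188 = 5·32 + 28
32 = 1·28 + 4
28 = 7·4 + 0
gcd = 4 and 4 | 1764, so solutions exist. Divide through by 4: 290x ≡ 441 (mod 5557).
Now find 290⁻¹ mod 5557:
5557 = 19*290 + 47
290 = 6*47 + 8
47 = 5*8 + 7
8 = 1*7 + 1
7 = 7*1 + 0
Back-substitute:
1 = 8 − 7
1 = −47 + 6·8
1 = 6·290 − 37·47
1 = −37·5557 + 709·290
So 290⁻¹ ≡ 709 (mod 5557).
Then x ≡ 709·441 ≡ 1477 (mod 5557); the smallest non-negative solution is x = 1477.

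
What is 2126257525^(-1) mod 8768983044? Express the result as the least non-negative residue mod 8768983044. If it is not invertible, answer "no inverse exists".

416673673

gcd(8768983044, 2126257525) by repeated division:
8768983044 = 4×2126257525 + 263952944
2126257525 = 8×263952944 + 14633973
263952944 = 18×14633973 + 541430
14633973 = 27×541430 + 15363
541430 = 35×15363 + 3725
15363 = 4×3725 + 463
3725 = 8×463 + 21
463 = 22×21 + 1
21 = 21×1 + 0
Since gcd(2126257525, 8768983044) = 1, back-substitute to write 1 as a combination:
1 = 463 − 22·21
1 = −22·3725 + 177·463
1 = 177·15363 − 730·3725
1 = −730·541430 + 25727·15363
1 = 25727·14633973 − 695359·541430
1 = −695359·263952944 + 12542189·14633973
1 = 12542189·2126257525 − 101032871·263952944
1 = −101032871·8768983044 + 416673673·2126257525
So 2126257525·416673673 ≡ 1 (mod 8768983044).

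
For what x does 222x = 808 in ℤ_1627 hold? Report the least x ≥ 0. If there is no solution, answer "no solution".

502

First find gcd(222, 1627):
1627 = 7·222 + 73
222 = 3·73 + 3
73 = 24·3 + 1
3 = 3·1 + 0
gcd = 1, so a unique solution mod 1627 exists.
Back-substitute for the Bézout coefficients:
1 = 73 − 24·3
1 = −24·222 + 73·73
1 = 73·1627 − 535·222
So 222·(-535) ≡ 1 (mod 1627), giving 222⁻¹ ≡ 1092.
x ≡ 222⁻¹·808 ≡ 1092·808 ≡ 502 (mod 1627).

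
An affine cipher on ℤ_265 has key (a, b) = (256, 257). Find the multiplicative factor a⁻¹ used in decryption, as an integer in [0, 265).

206

Extended Euclidean algorithm:
265 = 1·256 + 9
256 = 28·9 + 4
9 = 2·4 + 1
4 = 4·1 + 0
Since gcd(256, 265) = 1, back-substitute to write 1 as a combination:
1 = 9 − 2·4
1 = −2·256 + 57·9
1 = 57·265 − 59·256
So 256·(-59) ≡ 1 (mod 265), and -59 ≡ 206 (mod 265).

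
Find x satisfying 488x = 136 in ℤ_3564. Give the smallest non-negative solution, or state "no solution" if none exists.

First find gcd(488, 3564):
3564 = 7*488 + 148
488 = 3*148 + 44
148 = 3*44 + 16
44 = 2*16 + 12
16 = 1*12 + 4
12 = 3*4 + 0
gcd = 4 and 4 | 136, so solutions exist. Divide through by 4: 122x ≡ 34 (mod 891).
Now find 122⁻¹ mod 891:
891 = 7·122 + 37
122 = 3·37 + 11
37 = 3·11 + 4
11 = 2·4 + 3
4 = 1·3 + 1
3 = 3·1 + 0
Back-substitute:
1 = 4 − 3
1 = −11 + 3·4
1 = 3·37 − 10·11
1 = −10·122 + 33·37
1 = 33·891 − 241·122
So 122·(-241) ≡ 1 (mod 891), i.e. 122⁻¹ ≡ 650.
Then x ≡ 650·34 ≡ 716 (mod 891); the smallest non-negative solution is x = 716.

716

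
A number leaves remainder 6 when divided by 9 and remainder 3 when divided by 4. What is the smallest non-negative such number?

15

Write x = 6 + 9·k. Then 9·k ≡ 3 − 6 ≡ 1 (mod 4).
Need 9⁻¹ mod 4. Extended Euclid on (4, 1):
4 = 4*1 + 0
9⁻¹ ≡ 1 (mod 4), so k ≡ 1·1 ≡ 1 (mod 4).
x = 6 + 9·1 = 15.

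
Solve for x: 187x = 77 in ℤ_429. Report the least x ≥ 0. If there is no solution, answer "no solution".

5

First find gcd(187, 429):
429 = 2*187 + 55
187 = 3*55 + 22
55 = 2*22 + 11
22 = 2*11 + 0
gcd = 11 and 11 | 77, so solutions exist. Divide through by 11: 17x ≡ 7 (mod 39).
Now find 17⁻¹ mod 39:
39 = 2·17 + 5
17 = 3·5 + 2
5 = 2·2 + 1
2 = 2·1 + 0
Back-substitute:
1 = 5 − 2·2
1 = −2·17 + 7·5
1 = 7·39 − 16·17
So 17·(-16) ≡ 1 (mod 39), i.e. 17⁻¹ ≡ 23.
Then x ≡ 23·7 ≡ 5 (mod 39); the smallest non-negative solution is x = 5.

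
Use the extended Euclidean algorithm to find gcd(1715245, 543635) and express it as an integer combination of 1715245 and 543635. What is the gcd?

5

Repeated division:
1715245 = 3×543635 + 84340
543635 = 6×84340 + 37595
84340 = 2×37595 + 9150
37595 = 4×9150 + 995
9150 = 9×995 + 195
995 = 5×195 + 20
195 = 9×20 + 15
20 = 1×15 + 5
15 = 3×5 + 0
gcd(1715245, 543635) = 5.
Working backward:
5 = 20 − 15
5 = −195 + 10·20
5 = 10·995 − 51·195
5 = −51·9150 + 469·995
5 = 469·37595 − 1927·9150
5 = −1927·84340 + 4323·37595
5 = 4323·543635 − 27865·84340
5 = −27865·1715245 + 87918·543635
So 5 = (-27865)·1715245 + (87918)·543635.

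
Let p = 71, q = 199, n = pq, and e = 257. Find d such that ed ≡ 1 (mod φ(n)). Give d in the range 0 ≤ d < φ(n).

φ(n) = (p−1)(q−1) = 70·198 = 13860.
Need d with 257·d ≡ 1 (mod 13860). Apply the extended Euclidean algorithm:
13860 = 53*257 + 239
257 = 1*239 + 18
239 = 13*18 + 5
18 = 3*5 + 3
5 = 1*3 + 2
3 = 1*2 + 1
2 = 2*1 + 0
Back-substitute:
1 = 3 − 2
1 = −5 + 2·3
1 = 2·18 − 7·5
1 = −7·239 + 93·18
1 = 93·257 − 100·239
1 = −100·13860 + 5393·257
So 257·5393 ≡ 1 (mod 13860), hence d = 5393.

5393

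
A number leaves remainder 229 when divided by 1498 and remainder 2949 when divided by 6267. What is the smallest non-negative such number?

Write x = 229 + 1498·k. Then 1498·k ≡ 2949 − 229 ≡ 2720 (mod 6267).
Need 1498⁻¹ mod 6267. Extended Euclid on (6267, 1498):
6267 = 4·1498 + 275
1498 = 5·275 + 123
275 = 2·123 + 29
123 = 4·29 + 7
29 = 4·7 + 1
7 = 7·1 + 0
Back-substitute:
1 = 29 − 4·7
1 = −4·123 + 17·29
1 = 17·275 − 38·123
1 = −38·1498 + 207·275
1 = 207·6267 − 866·1498
1498⁻¹ ≡ 5401 (mod 6267), so k ≡ 5401·2720 ≡ 872 (mod 6267).
x = 229 + 1498·872 = 1306485.

1306485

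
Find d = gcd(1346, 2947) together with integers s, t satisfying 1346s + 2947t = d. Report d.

Repeated division:
2947 = 2*1346 + 255
1346 = 5*255 + 71
255 = 3*71 + 42
71 = 1*42 + 29
42 = 1*29 + 13
29 = 2*13 + 3
13 = 4*3 + 1
3 = 3*1 + 0
gcd(1346, 2947) = 1.
Working backward:
1 = 13 − 4·3
1 = −4·29 + 9·13
1 = 9·42 − 13·29
1 = −13·71 + 22·42
1 = 22·255 − 79·71
1 = −79·1346 + 417·255
1 = 417·2947 − 913·1346
So 1 = (417)·2947 + (-913)·1346.

1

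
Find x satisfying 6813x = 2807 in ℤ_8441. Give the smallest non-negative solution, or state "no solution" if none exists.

First find gcd(6813, 8441):
8441 = 1·6813 + 1628
6813 = 4·1628 + 301
1628 = 5·301 + 123
301 = 2·123 + 55
123 = 2·55 + 13
55 = 4·13 + 3
13 = 4·3 + 1
3 = 3·1 + 0
gcd = 1, so a unique solution mod 8441 exists.
Back-substitute for the Bézout coefficients:
1 = 13 − 4·3
1 = −4·55 + 17·13
1 = 17·123 − 38·55
1 = −38·301 + 93·123
1 = 93·1628 − 503·301
1 = −503·6813 + 2105·1628
1 = 2105·8441 − 2608·6813
So 6813·(-2608) ≡ 1 (mod 8441), giving 6813⁻¹ ≡ 5833.
x ≡ 6813⁻¹·2807 ≡ 5833·2807 ≡ 6132 (mod 8441).

6132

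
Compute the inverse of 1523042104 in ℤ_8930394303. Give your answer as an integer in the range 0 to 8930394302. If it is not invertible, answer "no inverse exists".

2211369352

Apply the Euclidean algorithm to 8930394303 and 1523042104:
8930394303 = 5·1523042104 + 1315183783
1523042104 = 1·1315183783 + 207858321
1315183783 = 6·207858321 + 68033857
207858321 = 3·68033857 + 3756750
68033857 = 18·3756750 + 412357
3756750 = 9·412357 + 45537
412357 = 9·45537 + 2524
45537 = 18·2524 + 105
2524 = 24·105 + 4
105 = 26·4 + 1
4 = 4·1 + 0
The gcd is 1. Working backward:
1 = 105 − 26·4
1 = −26·2524 + 625·105
1 = 625·45537 − 11276·2524
1 = −11276·412357 + 102109·45537
1 = 102109·3756750 − 930257·412357
1 = −930257·68033857 + 16846735·3756750
1 = 16846735·207858321 − 51470462·68033857
1 = −51470462·1315183783 + 325669507·207858321
1 = 325669507·1523042104 − 377139969·1315183783
1 = −377139969·8930394303 + 2211369352·1523042104
So 1523042104·2211369352 ≡ 1 (mod 8930394303).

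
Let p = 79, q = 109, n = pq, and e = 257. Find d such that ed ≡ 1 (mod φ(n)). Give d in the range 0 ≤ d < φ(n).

φ(n) = (p−1)(q−1) = 78·108 = 8424.
Need d with 257·d ≡ 1 (mod 8424). Apply the extended Euclidean algorithm:
8424 = 32·257 + 200
257 = 1·200 + 57
200 = 3·57 + 29
57 = 1·29 + 28
29 = 1·28 + 1
28 = 28·1 + 0
Back-substitute:
1 = 29 − 28
1 = −57 + 2·29
1 = 2·200 − 7·57
1 = −7·257 + 9·200
1 = 9·8424 − 295·257
So 257·(-295) ≡ 1 (mod 8424), hence d ≡ -295 ≡ 8129 (mod 8424).

8129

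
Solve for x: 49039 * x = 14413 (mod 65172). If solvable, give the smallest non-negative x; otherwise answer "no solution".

61087

First find gcd(49039, 65172):
65172 = 1*49039 + 16133
49039 = 3*16133 + 640
16133 = 25*640 + 133
640 = 4*133 + 108
133 = 1*108 + 25
108 = 4*25 + 8
25 = 3*8 + 1
8 = 8*1 + 0
gcd = 1, so a unique solution mod 65172 exists.
Back-substitute for the Bézout coefficients:
1 = 25 − 3·8
1 = −3·108 + 13·25
1 = 13·133 − 16·108
1 = −16·640 + 77·133
1 = 77·16133 − 1941·640
1 = −1941·49039 + 5900·16133
1 = 5900·65172 − 7841·49039
So 49039·(-7841) ≡ 1 (mod 65172), giving 49039⁻¹ ≡ 57331.
x ≡ 49039⁻¹·14413 ≡ 57331·14413 ≡ 61087 (mod 65172).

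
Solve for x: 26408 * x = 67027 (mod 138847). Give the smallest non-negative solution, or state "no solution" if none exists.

59410

First find gcd(26408, 138847):
138847 = 5*26408 + 6807
26408 = 3*6807 + 5987
6807 = 1*5987 + 820
5987 = 7*820 + 247
820 = 3*247 + 79
247 = 3*79 + 10
79 = 7*10 + 9
10 = 1*9 + 1
9 = 9*1 + 0
gcd = 1, so a unique solution mod 138847 exists.
Back-substitute for the Bézout coefficients:
1 = 10 − 9
1 = −79 + 8·10
1 = 8·247 − 25·79
1 = −25·820 + 83·247
1 = 83·5987 − 606·820
1 = −606·6807 + 689·5987
1 = 689·26408 − 2673·6807
1 = −2673·138847 + 14054·26408
So 26408·(14054) ≡ 1 (mod 138847), giving 26408⁻¹ ≡ 14054.
x ≡ 26408⁻¹·67027 ≡ 14054·67027 ≡ 59410 (mod 138847).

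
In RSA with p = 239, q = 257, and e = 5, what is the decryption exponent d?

36557

φ(n) = (p−1)(q−1) = 238·256 = 60928.
Need d with 5·d ≡ 1 (mod 60928). Apply the extended Euclidean algorithm:
60928 = 12185×5 + 3
5 = 1×3 + 2
3 = 1×2 + 1
2 = 2×1 + 0
Back-substitute:
1 = 3 − 2
1 = −5 + 2·3
1 = 2·60928 − 24371·5
So 5·(-24371) ≡ 1 (mod 60928), hence d ≡ -24371 ≡ 36557 (mod 60928).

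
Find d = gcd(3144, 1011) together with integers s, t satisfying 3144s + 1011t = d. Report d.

Apply Euclid's algorithm to 3144 and 1011:
3144 = 3*1011 + 111
1011 = 9*111 + 12
111 = 9*12 + 3
12 = 4*3 + 0
gcd(3144, 1011) = 3.
Working backward:
3 = 111 − 9·12
3 = −9·1011 + 82·111
3 = 82·3144 − 255·1011
So 3 = (82)·3144 + (-255)·1011.

3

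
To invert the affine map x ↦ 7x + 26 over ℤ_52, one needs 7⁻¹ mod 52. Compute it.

15

gcd(52, 7) by repeated division:
52 = 7·7 + 3
7 = 2·3 + 1
3 = 3·1 + 0
The gcd is 1. Working backward:
1 = 7 − 2·3
1 = −2·52 + 15·7
So 7·15 ≡ 1 (mod 52).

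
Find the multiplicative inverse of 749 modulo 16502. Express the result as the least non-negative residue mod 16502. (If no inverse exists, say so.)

3437

Run Euclid on (16502, 749):
16502 = 22×749 + 24
749 = 31×24 + 5
24 = 4×5 + 4
5 = 1×4 + 1
4 = 4×1 + 0
gcd = 1, so the inverse exists. Back-substitute:
1 = 5 − 4
1 = −24 + 5·5
1 = 5·749 − 156·24
1 = −156·16502 + 3437·749
So 749·3437 ≡ 1 (mod 16502).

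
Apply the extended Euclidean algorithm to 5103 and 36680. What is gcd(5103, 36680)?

7

Apply Euclid's algorithm to 36680 and 5103:
36680 = 7×5103 + 959
5103 = 5×959 + 308
959 = 3×308 + 35
308 = 8×35 + 28
35 = 1×28 + 7
28 = 4×7 + 0
gcd(5103, 36680) = 7.
Working backward:
7 = 35 − 28
7 = −308 + 9·35
7 = 9·959 − 28·308
7 = −28·5103 + 149·959
7 = 149·36680 − 1071·5103
So 7 = (149)·36680 + (-1071)·5103.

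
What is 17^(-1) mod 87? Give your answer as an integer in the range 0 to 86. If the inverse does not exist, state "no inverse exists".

41

gcd(87, 17) by repeated division:
87 = 5×17 + 2
17 = 8×2 + 1
2 = 2×1 + 0
Since gcd(17, 87) = 1, back-substitute to write 1 as a combination:
1 = 17 − 8·2
1 = −8·87 + 41·17
So 17·41 ≡ 1 (mod 87).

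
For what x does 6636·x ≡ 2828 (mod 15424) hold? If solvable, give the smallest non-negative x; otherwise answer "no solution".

1481

First find gcd(6636, 15424):
15424 = 2×6636 + 2152
6636 = 3×2152 + 180
2152 = 11×180 + 172
180 = 1×172 + 8
172 = 21×8 + 4
8 = 2×4 + 0
gcd = 4 and 4 | 2828, so solutions exist. Divide through by 4: 1659x ≡ 707 (mod 3856).
Now find 1659⁻¹ mod 3856:
3856 = 2·1659 + 538
1659 = 3·538 + 45
538 = 11·45 + 43
45 = 1·43 + 2
43 = 21·2 + 1
2 = 2·1 + 0
Back-substitute:
1 = 43 − 21·2
1 = −21·45 + 22·43
1 = 22·538 − 263·45
1 = −263·1659 + 811·538
1 = 811·3856 − 1885·1659
So 1659·(-1885) ≡ 1 (mod 3856), i.e. 1659⁻¹ ≡ 1971.
Then x ≡ 1971·707 ≡ 1481 (mod 3856); the smallest non-negative solution is x = 1481.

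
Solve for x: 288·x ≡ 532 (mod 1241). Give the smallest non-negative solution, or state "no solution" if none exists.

First find gcd(288, 1241):
1241 = 4*288 + 89
288 = 3*89 + 21
89 = 4*21 + 5
21 = 4*5 + 1
5 = 5*1 + 0
gcd = 1, so a unique solution mod 1241 exists.
Back-substitute for the Bézout coefficients:
1 = 21 − 4·5
1 = −4·89 + 17·21
1 = 17·288 − 55·89
1 = −55·1241 + 237·288
So 288·(237) ≡ 1 (mod 1241), giving 288⁻¹ ≡ 237.
x ≡ 288⁻¹·532 ≡ 237·532 ≡ 743 (mod 1241).

743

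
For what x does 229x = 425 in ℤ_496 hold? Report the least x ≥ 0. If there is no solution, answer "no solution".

First find gcd(229, 496):
496 = 2*229 + 38
229 = 6*38 + 1
38 = 38*1 + 0
gcd = 1, so a unique solution mod 496 exists.
Back-substitute for the Bézout coefficients:
1 = 229 − 6·38
1 = −6·496 + 13·229
So 229·(13) ≡ 1 (mod 496), giving 229⁻¹ ≡ 13.
x ≡ 229⁻¹·425 ≡ 13·425 ≡ 69 (mod 496).

69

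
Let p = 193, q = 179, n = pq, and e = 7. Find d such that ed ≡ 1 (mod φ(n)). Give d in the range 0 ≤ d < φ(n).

φ(n) = (p−1)(q−1) = 192·178 = 34176.
Need d with 7·d ≡ 1 (mod 34176). Apply the extended Euclidean algorithm:
34176 = 4882·7 + 2
7 = 3·2 + 1
2 = 2·1 + 0
Back-substitute:
1 = 7 − 3·2
1 = −3·34176 + 14647·7
So 7·14647 ≡ 1 (mod 34176), hence d = 14647.

14647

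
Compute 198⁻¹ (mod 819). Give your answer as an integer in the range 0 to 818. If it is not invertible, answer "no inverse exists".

no inverse exists

Compute gcd(198, 819):
819 = 4·198 + 27
198 = 7·27 + 9
27 = 3·9 + 0
gcd(198, 819) = 9 ≠ 1, so 198 has no multiplicative inverse modulo 819.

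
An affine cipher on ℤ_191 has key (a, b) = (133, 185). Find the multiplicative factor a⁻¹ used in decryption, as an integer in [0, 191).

135

Apply the Euclidean algorithm to 191 and 133:
191 = 1×133 + 58
133 = 2×58 + 17
58 = 3×17 + 7
17 = 2×7 + 3
7 = 2×3 + 1
3 = 3×1 + 0
gcd = 1, so the inverse exists. Back-substitute:
1 = 7 − 2·3
1 = −2·17 + 5·7
1 = 5·58 − 17·17
1 = −17·133 + 39·58
1 = 39·191 − 56·133
Hence 133⁻¹ ≡ -56 ≡ 135 (mod 191).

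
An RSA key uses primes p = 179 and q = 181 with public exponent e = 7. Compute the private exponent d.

27463

φ(n) = (p−1)(q−1) = 178·180 = 32040.
Need d with 7·d ≡ 1 (mod 32040). Apply the extended Euclidean algorithm:
32040 = 4577·7 + 1
7 = 7·1 + 0
Back-substitute:
1 = 32040 − 4577·7
So 7·(-4577) ≡ 1 (mod 32040), hence d ≡ -4577 ≡ 27463 (mod 32040).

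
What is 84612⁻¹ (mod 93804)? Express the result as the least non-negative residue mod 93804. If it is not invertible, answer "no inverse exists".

Euclidean algorithm on 93804, 84612:
93804 = 1·84612 + 9192
84612 = 9·9192 + 1884
9192 = 4·1884 + 1656
1884 = 1·1656 + 228
1656 = 7·228 + 60
228 = 3·60 + 48
60 = 1·48 + 12
48 = 4·12 + 0
gcd(84612, 93804) = 12 ≠ 1, so 84612 has no multiplicative inverse modulo 93804.

no inverse exists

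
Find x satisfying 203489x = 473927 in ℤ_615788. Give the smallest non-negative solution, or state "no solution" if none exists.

First find gcd(203489, 615788):
615788 = 3·203489 + 5321
203489 = 38·5321 + 1291
5321 = 4·1291 + 157
1291 = 8·157 + 35
157 = 4·35 + 17
35 = 2·17 + 1
17 = 17·1 + 0
gcd = 1, so a unique solution mod 615788 exists.
Back-substitute for the Bézout coefficients:
1 = 35 − 2·17
1 = −2·157 + 9·35
1 = 9·1291 − 74·157
1 = −74·5321 + 305·1291
1 = 305·203489 − 11664·5321
1 = −11664·615788 + 35297·203489
So 203489·(35297) ≡ 1 (mod 615788), giving 203489⁻¹ ≡ 35297.
x ≡ 203489⁻¹·473927 ≡ 35297·473927 ≡ 320299 (mod 615788).

320299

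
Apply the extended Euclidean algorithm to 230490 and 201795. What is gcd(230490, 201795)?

Euclidean algorithm:
230490 = 1×201795 + 28695
201795 = 7×28695 + 930
28695 = 30×930 + 795
930 = 1×795 + 135
795 = 5×135 + 120
135 = 1×120 + 15
120 = 8×15 + 0
gcd(230490, 201795) = 15.
Express as a combination:
15 = 135 − 120
15 = −795 + 6·135
15 = 6·930 − 7·795
15 = −7·28695 + 216·930
15 = 216·201795 − 1519·28695
15 = −1519·230490 + 1735·201795
So 15 = (-1519)·230490 + (1735)·201795.

15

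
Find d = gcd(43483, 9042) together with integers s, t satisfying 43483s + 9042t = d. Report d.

11

Apply Euclid's algorithm to 43483 and 9042:
43483 = 4*9042 + 7315
9042 = 1*7315 + 1727
7315 = 4*1727 + 407
1727 = 4*407 + 99
407 = 4*99 + 11
99 = 9*11 + 0
gcd(43483, 9042) = 11.
Back-substituting:
11 = 407 − 4·99
11 = −4·1727 + 17·407
11 = 17·7315 − 72·1727
11 = −72·9042 + 89·7315
11 = 89·43483 − 428·9042
So 11 = (89)·43483 + (-428)·9042.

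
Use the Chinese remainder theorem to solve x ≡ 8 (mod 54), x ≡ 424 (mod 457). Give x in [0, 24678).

21446

Write x = 8 + 54·k. Then 54·k ≡ 424 − 8 ≡ 416 (mod 457).
Need 54⁻¹ mod 457. Extended Euclid on (457, 54):
457 = 8×54 + 25
54 = 2×25 + 4
25 = 6×4 + 1
4 = 4×1 + 0
Back-substitute:
1 = 25 − 6·4
1 = −6·54 + 13·25
1 = 13·457 − 110·54
54⁻¹ ≡ 347 (mod 457), so k ≡ 347·416 ≡ 397 (mod 457).
x = 8 + 54·397 = 21446.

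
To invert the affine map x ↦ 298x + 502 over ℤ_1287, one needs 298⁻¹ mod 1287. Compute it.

298

Extended Euclidean algorithm:
1287 = 4·298 + 95
298 = 3·95 + 13
95 = 7·13 + 4
13 = 3·4 + 1
4 = 4·1 + 0
The gcd is 1. Working backward:
1 = 13 − 3·4
1 = −3·95 + 22·13
1 = 22·298 − 69·95
1 = −69·1287 + 298·298
So 298·298 ≡ 1 (mod 1287).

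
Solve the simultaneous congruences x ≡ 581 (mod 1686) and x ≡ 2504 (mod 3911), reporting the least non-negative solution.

6350057

Write x = 581 + 1686·k. Then 1686·k ≡ 2504 − 581 ≡ 1923 (mod 3911).
Need 1686⁻¹ mod 3911. Extended Euclid on (3911, 1686):
3911 = 2*1686 + 539
1686 = 3*539 + 69
539 = 7*69 + 56
69 = 1*56 + 13
56 = 4*13 + 4
13 = 3*4 + 1
4 = 4*1 + 0
Back-substitute:
1 = 13 − 3·4
1 = −3·56 + 13·13
1 = 13·69 − 16·56
1 = −16·539 + 125·69
1 = 125·1686 − 391·539
1 = −391·3911 + 907·1686
1686⁻¹ ≡ 907 (mod 3911), so k ≡ 907·1923 ≡ 3766 (mod 3911).
x = 581 + 1686·3766 = 6350057.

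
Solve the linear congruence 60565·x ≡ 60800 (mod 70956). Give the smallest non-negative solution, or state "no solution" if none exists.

First find gcd(60565, 70956):
70956 = 1×60565 + 10391
60565 = 5×10391 + 8610
10391 = 1×8610 + 1781
8610 = 4×1781 + 1486
1781 = 1×1486 + 295
1486 = 5×295 + 11
295 = 26×11 + 9
11 = 1×9 + 2
9 = 4×2 + 1
2 = 2×1 + 0
gcd = 1, so a unique solution mod 70956 exists.
Back-substitute for the Bézout coefficients:
1 = 9 − 4·2
1 = −4·11 + 5·9
1 = 5·295 − 134·11
1 = −134·1486 + 675·295
1 = 675·1781 − 809·1486
1 = −809·8610 + 3911·1781
1 = 3911·10391 − 4720·8610
1 = −4720·60565 + 27511·10391
1 = 27511·70956 − 32231·60565
So 60565·(-32231) ≡ 1 (mod 70956), giving 60565⁻¹ ≡ 38725.
x ≡ 60565⁻¹·60800 ≡ 38725·60800 ≡ 18008 (mod 70956).

18008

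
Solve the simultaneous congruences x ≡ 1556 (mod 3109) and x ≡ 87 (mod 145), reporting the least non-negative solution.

247167

Write x = 1556 + 3109·k. Then 3109·k ≡ 87 − 1556 ≡ 126 (mod 145).
Need 3109⁻¹ mod 145. Extended Euclid on (145, 64):
145 = 2*64 + 17
64 = 3*17 + 13
17 = 1*13 + 4
13 = 3*4 + 1
4 = 4*1 + 0
Back-substitute:
1 = 13 − 3·4
1 = −3·17 + 4·13
1 = 4·64 − 15·17
1 = −15·145 + 34·64
3109⁻¹ ≡ 34 (mod 145), so k ≡ 34·126 ≡ 79 (mod 145).
x = 1556 + 3109·79 = 247167.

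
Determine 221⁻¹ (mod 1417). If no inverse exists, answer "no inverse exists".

Compute gcd(221, 1417):
1417 = 6×221 + 91
221 = 2×91 + 39
91 = 2×39 + 13
39 = 3×13 + 0
Since gcd = 13 > 1, 221 is not a unit mod 1417.

no inverse exists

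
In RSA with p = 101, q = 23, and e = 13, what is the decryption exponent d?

677

φ(n) = (p−1)(q−1) = 100·22 = 2200.
Need d with 13·d ≡ 1 (mod 2200). Apply the extended Euclidean algorithm:
2200 = 169·13 + 3
13 = 4·3 + 1
3 = 3·1 + 0
Back-substitute:
1 = 13 − 4·3
1 = −4·2200 + 677·13
So 13·677 ≡ 1 (mod 2200), hence d = 677.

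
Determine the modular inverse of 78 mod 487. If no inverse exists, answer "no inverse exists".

Run Euclid on (487, 78):
487 = 6*78 + 19
78 = 4*19 + 2
19 = 9*2 + 1
2 = 2*1 + 0
gcd = 1, so the inverse exists. Back-substitute:
1 = 19 − 9·2
1 = −9·78 + 37·19
1 = 37·487 − 231·78
So 78·(-231) ≡ 1 (mod 487), and -231 ≡ 256 (mod 487).

256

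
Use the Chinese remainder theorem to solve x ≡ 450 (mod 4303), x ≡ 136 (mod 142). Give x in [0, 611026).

594264

Write x = 450 + 4303·k. Then 4303·k ≡ 136 − 450 ≡ 112 (mod 142).
Need 4303⁻¹ mod 142. Extended Euclid on (142, 43):
142 = 3*43 + 13
43 = 3*13 + 4
13 = 3*4 + 1
4 = 4*1 + 0
Back-substitute:
1 = 13 − 3·4
1 = −3·43 + 10·13
1 = 10·142 − 33·43
4303⁻¹ ≡ 109 (mod 142), so k ≡ 109·112 ≡ 138 (mod 142).
x = 450 + 4303·138 = 594264.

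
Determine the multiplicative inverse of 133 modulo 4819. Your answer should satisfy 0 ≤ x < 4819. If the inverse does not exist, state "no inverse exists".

Run Euclid on (4819, 133):
4819 = 36×133 + 31
133 = 4×31 + 9
31 = 3×9 + 4
9 = 2×4 + 1
4 = 4×1 + 0
Since gcd(133, 4819) = 1, back-substitute to write 1 as a combination:
1 = 9 − 2·4
1 = −2·31 + 7·9
1 = 7·133 − 30·31
1 = −30·4819 + 1087·133
So 133·1087 ≡ 1 (mod 4819).

1087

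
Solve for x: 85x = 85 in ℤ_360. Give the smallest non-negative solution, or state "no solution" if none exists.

First find gcd(85, 360):
360 = 4×85 + 20
85 = 4×20 + 5
20 = 4×5 + 0
gcd = 5 and 5 | 85, so solutions exist. Divide through by 5: 17x ≡ 17 (mod 72).
Now find 17⁻¹ mod 72:
72 = 4×17 + 4
17 = 4×4 + 1
4 = 4×1 + 0
Back-substitute:
1 = 17 − 4·4
1 = −4·72 + 17·17
So 17⁻¹ ≡ 17 (mod 72).
Then x ≡ 17·17 ≡ 1 (mod 72); the smallest non-negative solution is x = 1.

1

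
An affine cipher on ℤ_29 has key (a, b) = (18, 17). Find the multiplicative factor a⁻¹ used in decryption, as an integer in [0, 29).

21

Apply the Euclidean algorithm to 29 and 18:
29 = 1·18 + 11
18 = 1·11 + 7
11 = 1·7 + 4
7 = 1·4 + 3
4 = 1·3 + 1
3 = 3·1 + 0
Since gcd(18, 29) = 1, back-substitute to write 1 as a combination:
1 = 4 − 3
1 = −7 + 2·4
1 = 2·11 − 3·7
1 = −3·18 + 5·11
1 = 5·29 − 8·18
Hence 18⁻¹ ≡ -8 ≡ 21 (mod 29).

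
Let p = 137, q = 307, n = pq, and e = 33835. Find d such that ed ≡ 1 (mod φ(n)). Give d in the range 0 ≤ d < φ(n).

6739

φ(n) = (p−1)(q−1) = 136·306 = 41616.
Need d with 33835·d ≡ 1 (mod 41616). Apply the extended Euclidean algorithm:
41616 = 1×33835 + 7781
33835 = 4×7781 + 2711
7781 = 2×2711 + 2359
2711 = 1×2359 + 352
2359 = 6×352 + 247
352 = 1×247 + 105
247 = 2×105 + 37
105 = 2×37 + 31
37 = 1×31 + 6
31 = 5×6 + 1
6 = 6×1 + 0
Back-substitute:
1 = 31 − 5·6
1 = −5·37 + 6·31
1 = 6·105 − 17·37
1 = −17·247 + 40·105
1 = 40·352 − 57·247
1 = −57·2359 + 382·352
1 = 382·2711 − 439·2359
1 = −439·7781 + 1260·2711
1 = 1260·33835 − 5479·7781
1 = −5479·41616 + 6739·33835
So 33835·6739 ≡ 1 (mod 41616), hence d = 6739.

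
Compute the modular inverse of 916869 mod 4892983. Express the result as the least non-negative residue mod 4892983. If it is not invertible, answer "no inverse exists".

2892513

Run Euclid on (4892983, 916869):
4892983 = 5×916869 + 308638
916869 = 2×308638 + 299593
308638 = 1×299593 + 9045
299593 = 33×9045 + 1108
9045 = 8×1108 + 181
1108 = 6×181 + 22
181 = 8×22 + 5
22 = 4×5 + 2
5 = 2×2 + 1
2 = 2×1 + 0
gcd = 1, so the inverse exists. Back-substitute:
1 = 5 − 2·2
1 = −2·22 + 9·5
1 = 9·181 − 74·22
1 = −74·1108 + 453·181
1 = 453·9045 − 3698·1108
1 = −3698·299593 + 122487·9045
1 = 122487·308638 − 126185·299593
1 = −126185·916869 + 374857·308638
1 = 374857·4892983 − 2000470·916869
Hence 916869⁻¹ ≡ -2000470 ≡ 2892513 (mod 4892983).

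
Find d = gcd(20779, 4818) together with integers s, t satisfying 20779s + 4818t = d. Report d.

11

Euclidean algorithm:
20779 = 4*4818 + 1507
4818 = 3*1507 + 297
1507 = 5*297 + 22
297 = 13*22 + 11
22 = 2*11 + 0
gcd(20779, 4818) = 11.
Back-substituting:
11 = 297 − 13·22
11 = −13·1507 + 66·297
11 = 66·4818 − 211·1507
11 = −211·20779 + 910·4818
So 11 = (-211)·20779 + (910)·4818.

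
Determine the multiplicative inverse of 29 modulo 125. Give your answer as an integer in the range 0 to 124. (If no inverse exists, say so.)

gcd(125, 29) by repeated division:
125 = 4·29 + 9
29 = 3·9 + 2
9 = 4·2 + 1
2 = 2·1 + 0
gcd = 1, so the inverse exists. Back-substitute:
1 = 9 − 4·2
1 = −4·29 + 13·9
1 = 13·125 − 56·29
Thus 29·(-56) ≡ 1 (mod 125); reducing, -56 mod 125 = 69.

69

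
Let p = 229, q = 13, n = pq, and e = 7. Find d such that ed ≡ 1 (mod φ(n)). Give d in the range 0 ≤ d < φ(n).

φ(n) = (p−1)(q−1) = 228·12 = 2736.
Need d with 7·d ≡ 1 (mod 2736). Apply the extended Euclidean algorithm:
2736 = 390*7 + 6
7 = 1*6 + 1
6 = 6*1 + 0
Back-substitute:
1 = 7 − 6
1 = −2736 + 391·7
So 7·391 ≡ 1 (mod 2736), hence d = 391.

391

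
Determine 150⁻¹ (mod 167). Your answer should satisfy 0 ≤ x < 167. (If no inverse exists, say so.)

108

gcd(167, 150) by repeated division:
167 = 1*150 + 17
150 = 8*17 + 14
17 = 1*14 + 3
14 = 4*3 + 2
3 = 1*2 + 1
2 = 2*1 + 0
gcd = 1, so the inverse exists. Back-substitute:
1 = 3 − 2
1 = −14 + 5·3
1 = 5·17 − 6·14
1 = −6·150 + 53·17
1 = 53·167 − 59·150
So 150·(-59) ≡ 1 (mod 167), and -59 ≡ 108 (mod 167).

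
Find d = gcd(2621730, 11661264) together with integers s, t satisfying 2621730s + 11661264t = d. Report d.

Repeated division:
11661264 = 4*2621730 + 1174344
2621730 = 2*1174344 + 273042
1174344 = 4*273042 + 82176
273042 = 3*82176 + 26514
82176 = 3*26514 + 2634
26514 = 10*2634 + 174
2634 = 15*174 + 24
174 = 7*24 + 6
24 = 4*6 + 0
gcd(2621730, 11661264) = 6.
Express as a combination:
6 = 174 − 7·24
6 = −7·2634 + 106·174
6 = 106·26514 − 1067·2634
6 = −1067·82176 + 3307·26514
6 = 3307·273042 − 10988·82176
6 = −10988·1174344 + 47259·273042
6 = 47259·2621730 − 105506·1174344
6 = −105506·11661264 + 469283·2621730
So 6 = (-105506)·11661264 + (469283)·2621730.

6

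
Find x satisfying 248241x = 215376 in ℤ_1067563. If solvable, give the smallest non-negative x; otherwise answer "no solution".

76107

First find gcd(248241, 1067563):
1067563 = 4·248241 + 74599
248241 = 3·74599 + 24444
74599 = 3·24444 + 1267
24444 = 19·1267 + 371
1267 = 3·371 + 154
371 = 2·154 + 63
154 = 2·63 + 28
63 = 2·28 + 7
28 = 4·7 + 0
gcd = 7 and 7 | 215376, so solutions exist. Divide through by 7: 35463x ≡ 30768 (mod 152509).
Now find 35463⁻¹ mod 152509:
152509 = 4×35463 + 10657
35463 = 3×10657 + 3492
10657 = 3×3492 + 181
3492 = 19×181 + 53
181 = 3×53 + 22
53 = 2×22 + 9
22 = 2×9 + 4
9 = 2×4 + 1
4 = 4×1 + 0
Back-substitute:
1 = 9 − 2·4
1 = −2·22 + 5·9
1 = 5·53 − 12·22
1 = −12·181 + 41·53
1 = 41·3492 − 791·181
1 = −791·10657 + 2414·3492
1 = 2414·35463 − 8033·10657
1 = −8033·152509 + 34546·35463
So 35463⁻¹ ≡ 34546 (mod 152509).
Then x ≡ 34546·30768 ≡ 76107 (mod 152509); the smallest non-negative solution is x = 76107.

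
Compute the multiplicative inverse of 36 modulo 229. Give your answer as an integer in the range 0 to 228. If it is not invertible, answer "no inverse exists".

70

Extended Euclidean algorithm:
229 = 6·36 + 13
36 = 2·13 + 10
13 = 1·10 + 3
10 = 3·3 + 1
3 = 3·1 + 0
Since gcd(36, 229) = 1, back-substitute to write 1 as a combination:
1 = 10 − 3·3
1 = −3·13 + 4·10
1 = 4·36 − 11·13
1 = −11·229 + 70·36
So 36·70 ≡ 1 (mod 229).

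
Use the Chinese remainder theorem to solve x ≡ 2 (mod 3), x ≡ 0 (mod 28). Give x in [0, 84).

56

Write x = 2 + 3·k. Then 3·k ≡ 0 − 2 ≡ 26 (mod 28).
Need 3⁻¹ mod 28. Extended Euclid on (28, 3):
28 = 9×3 + 1
3 = 3×1 + 0
Back-substitute:
1 = 28 − 9·3
3⁻¹ ≡ 19 (mod 28), so k ≡ 19·26 ≡ 18 (mod 28).
x = 2 + 3·18 = 56.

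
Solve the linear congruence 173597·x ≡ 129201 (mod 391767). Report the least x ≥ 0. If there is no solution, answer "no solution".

First find gcd(173597, 391767):
391767 = 2*173597 + 44573
173597 = 3*44573 + 39878
44573 = 1*39878 + 4695
39878 = 8*4695 + 2318
4695 = 2*2318 + 59
2318 = 39*59 + 17
59 = 3*17 + 8
17 = 2*8 + 1
8 = 8*1 + 0
gcd = 1, so a unique solution mod 391767 exists.
Back-substitute for the Bézout coefficients:
1 = 17 − 2·8
1 = −2·59 + 7·17
1 = 7·2318 − 275·59
1 = −275·4695 + 557·2318
1 = 557·39878 − 4731·4695
1 = −4731·44573 + 5288·39878
1 = 5288·173597 − 20595·44573
1 = −20595·391767 + 46478·173597
So 173597·(46478) ≡ 1 (mod 391767), giving 173597⁻¹ ≡ 46478.
x ≡ 173597⁻¹·129201 ≡ 46478·129201 ≡ 391269 (mod 391767).

391269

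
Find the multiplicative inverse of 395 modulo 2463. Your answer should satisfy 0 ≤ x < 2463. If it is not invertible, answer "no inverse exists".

Run Euclid on (2463, 395):
2463 = 6×395 + 93
395 = 4×93 + 23
93 = 4×23 + 1
23 = 23×1 + 0
Since gcd(395, 2463) = 1, back-substitute to write 1 as a combination:
1 = 93 − 4·23
1 = −4·395 + 17·93
1 = 17·2463 − 106·395
Hence 395⁻¹ ≡ -106 ≡ 2357 (mod 2463).

2357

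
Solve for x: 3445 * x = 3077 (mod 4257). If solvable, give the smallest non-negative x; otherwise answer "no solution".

First find gcd(3445, 4257):
4257 = 1·3445 + 812
3445 = 4·812 + 197
812 = 4·197 + 24
197 = 8·24 + 5
24 = 4·5 + 4
5 = 1·4 + 1
4 = 4·1 + 0
gcd = 1, so a unique solution mod 4257 exists.
Back-substitute for the Bézout coefficients:
1 = 5 − 4
1 = −24 + 5·5
1 = 5·197 − 41·24
1 = −41·812 + 169·197
1 = 169·3445 − 717·812
1 = −717·4257 + 886·3445
So 3445·(886) ≡ 1 (mod 4257), giving 3445⁻¹ ≡ 886.
x ≡ 3445⁻¹·3077 ≡ 886·3077 ≡ 1742 (mod 4257).

1742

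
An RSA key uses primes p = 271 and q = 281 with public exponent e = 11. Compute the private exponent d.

27491

φ(n) = (p−1)(q−1) = 270·280 = 75600.
Need d with 11·d ≡ 1 (mod 75600). Apply the extended Euclidean algorithm:
75600 = 6872*11 + 8
11 = 1*8 + 3
8 = 2*3 + 2
3 = 1*2 + 1
2 = 2*1 + 0
Back-substitute:
1 = 3 − 2
1 = −8 + 3·3
1 = 3·11 − 4·8
1 = −4·75600 + 27491·11
So 11·27491 ≡ 1 (mod 75600), hence d = 27491.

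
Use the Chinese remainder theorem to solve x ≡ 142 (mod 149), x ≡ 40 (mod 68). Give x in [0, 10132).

5208

Write x = 142 + 149·k. Then 149·k ≡ 40 − 142 ≡ 34 (mod 68).
Need 149⁻¹ mod 68. Extended Euclid on (68, 13):
68 = 5*13 + 3
13 = 4*3 + 1
3 = 3*1 + 0
Back-substitute:
1 = 13 − 4·3
1 = −4·68 + 21·13
149⁻¹ ≡ 21 (mod 68), so k ≡ 21·34 ≡ 34 (mod 68).
x = 142 + 149·34 = 5208.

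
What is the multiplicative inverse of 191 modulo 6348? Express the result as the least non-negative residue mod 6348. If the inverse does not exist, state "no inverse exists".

5783

gcd(6348, 191) by repeated division:
6348 = 33×191 + 45
191 = 4×45 + 11
45 = 4×11 + 1
11 = 11×1 + 0
The gcd is 1. Working backward:
1 = 45 − 4·11
1 = −4·191 + 17·45
1 = 17·6348 − 565·191
Hence 191⁻¹ ≡ -565 ≡ 5783 (mod 6348).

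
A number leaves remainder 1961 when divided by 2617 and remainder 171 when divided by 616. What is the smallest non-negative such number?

656211

Write x = 1961 + 2617·k. Then 2617·k ≡ 171 − 1961 ≡ 58 (mod 616).
Need 2617⁻¹ mod 616. Extended Euclid on (616, 153):
616 = 4×153 + 4
153 = 38×4 + 1
4 = 4×1 + 0
Back-substitute:
1 = 153 − 38·4
1 = −38·616 + 153·153
2617⁻¹ ≡ 153 (mod 616), so k ≡ 153·58 ≡ 250 (mod 616).
x = 1961 + 2617·250 = 656211.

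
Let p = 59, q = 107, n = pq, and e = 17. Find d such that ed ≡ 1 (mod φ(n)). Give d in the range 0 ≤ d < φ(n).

φ(n) = (p−1)(q−1) = 58·106 = 6148.
Need d with 17·d ≡ 1 (mod 6148). Apply the extended Euclidean algorithm:
6148 = 361*17 + 11
17 = 1*11 + 6
11 = 1*6 + 5
6 = 1*5 + 1
5 = 5*1 + 0
Back-substitute:
1 = 6 − 5
1 = −11 + 2·6
1 = 2·17 − 3·11
1 = −3·6148 + 1085·17
So 17·1085 ≡ 1 (mod 6148), hence d = 1085.

1085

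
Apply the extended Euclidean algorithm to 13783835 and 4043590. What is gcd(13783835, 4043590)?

5

Repeated division:
13783835 = 3*4043590 + 1653065
4043590 = 2*1653065 + 737460
1653065 = 2*737460 + 178145
737460 = 4*178145 + 24880
178145 = 7*24880 + 3985
24880 = 6*3985 + 970
3985 = 4*970 + 105
970 = 9*105 + 25
105 = 4*25 + 5
25 = 5*5 + 0
gcd(13783835, 4043590) = 5.
Express as a combination:
5 = 105 − 4·25
5 = −4·970 + 37·105
5 = 37·3985 − 152·970
5 = −152·24880 + 949·3985
5 = 949·178145 − 6795·24880
5 = −6795·737460 + 28129·178145
5 = 28129·1653065 − 63053·737460
5 = −63053·4043590 + 154235·1653065
5 = 154235·13783835 − 525758·4043590
So 5 = (154235)·13783835 + (-525758)·4043590.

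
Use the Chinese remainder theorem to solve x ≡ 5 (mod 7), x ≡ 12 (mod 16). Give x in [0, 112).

12

Write x = 5 + 7·k. Then 7·k ≡ 12 − 5 ≡ 7 (mod 16).
Need 7⁻¹ mod 16. Extended Euclid on (16, 7):
16 = 2·7 + 2
7 = 3·2 + 1
2 = 2·1 + 0
Back-substitute:
1 = 7 − 3·2
1 = −3·16 + 7·7
7⁻¹ ≡ 7 (mod 16), so k ≡ 7·7 ≡ 1 (mod 16).
x = 5 + 7·1 = 12.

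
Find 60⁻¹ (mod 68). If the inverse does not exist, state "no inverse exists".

no inverse exists

Compute gcd(60, 68):
68 = 1×60 + 8
60 = 7×8 + 4
8 = 2×4 + 0
The gcd is 4, not 1, hence no inverse exists.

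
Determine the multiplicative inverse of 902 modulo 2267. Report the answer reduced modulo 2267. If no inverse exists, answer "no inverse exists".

Run Euclid on (2267, 902):
2267 = 2·902 + 463
902 = 1·463 + 439
463 = 1·439 + 24
439 = 18·24 + 7
24 = 3·7 + 3
7 = 2·3 + 1
3 = 3·1 + 0
Since gcd(902, 2267) = 1, back-substitute to write 1 as a combination:
1 = 7 − 2·3
1 = −2·24 + 7·7
1 = 7·439 − 128·24
1 = −128·463 + 135·439
1 = 135·902 − 263·463
1 = −263·2267 + 661·902
So 902·661 ≡ 1 (mod 2267).

661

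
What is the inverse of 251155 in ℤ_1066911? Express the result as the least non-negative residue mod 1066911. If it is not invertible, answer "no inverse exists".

Apply the Euclidean algorithm to 1066911 and 251155:
1066911 = 4×251155 + 62291
251155 = 4×62291 + 1991
62291 = 31×1991 + 570
1991 = 3×570 + 281
570 = 2×281 + 8
281 = 35×8 + 1
8 = 8×1 + 0
Since gcd(251155, 1066911) = 1, back-substitute to write 1 as a combination:
1 = 281 − 35·8
1 = −35·570 + 71·281
1 = 71·1991 − 248·570
1 = −248·62291 + 7759·1991
1 = 7759·251155 − 31284·62291
1 = −31284·1066911 + 132895·251155
So 251155·132895 ≡ 1 (mod 1066911).

132895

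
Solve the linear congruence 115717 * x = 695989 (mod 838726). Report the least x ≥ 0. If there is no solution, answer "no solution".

First find gcd(115717, 838726):
838726 = 7×115717 + 28707
115717 = 4×28707 + 889
28707 = 32×889 + 259
889 = 3×259 + 112
259 = 2×112 + 35
112 = 3×35 + 7
35 = 5×7 + 0
gcd = 7 and 7 | 695989, so solutions exist. Divide through by 7: 16531x ≡ 99427 (mod 119818).
Now find 16531⁻¹ mod 119818:
119818 = 7*16531 + 4101
16531 = 4*4101 + 127
4101 = 32*127 + 37
127 = 3*37 + 16
37 = 2*16 + 5
16 = 3*5 + 1
5 = 5*1 + 0
Back-substitute:
1 = 16 − 3·5
1 = −3·37 + 7·16
1 = 7·127 − 24·37
1 = −24·4101 + 775·127
1 = 775·16531 − 3124·4101
1 = −3124·119818 + 22643·16531
So 16531⁻¹ ≡ 22643 (mod 119818).
Then x ≡ 22643·99427 ≡ 65159 (mod 119818); the smallest non-negative solution is x = 65159.

65159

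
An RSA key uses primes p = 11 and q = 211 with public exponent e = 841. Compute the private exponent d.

1261

φ(n) = (p−1)(q−1) = 10·210 = 2100.
Need d with 841·d ≡ 1 (mod 2100). Apply the extended Euclidean algorithm:
2100 = 2*841 + 418
841 = 2*418 + 5
418 = 83*5 + 3
5 = 1*3 + 2
3 = 1*2 + 1
2 = 2*1 + 0
Back-substitute:
1 = 3 − 2
1 = −5 + 2·3
1 = 2·418 − 167·5
1 = −167·841 + 336·418
1 = 336·2100 − 839·841
So 841·(-839) ≡ 1 (mod 2100), hence d ≡ -839 ≡ 1261 (mod 2100).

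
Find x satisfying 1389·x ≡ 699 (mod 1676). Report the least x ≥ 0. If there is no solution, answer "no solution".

First find gcd(1389, 1676):
1676 = 1*1389 + 287
1389 = 4*287 + 241
287 = 1*241 + 46
241 = 5*46 + 11
46 = 4*11 + 2
11 = 5*2 + 1
2 = 2*1 + 0
gcd = 1, so a unique solution mod 1676 exists.
Back-substitute for the Bézout coefficients:
1 = 11 − 5·2
1 = −5·46 + 21·11
1 = 21·241 − 110·46
1 = −110·287 + 131·241
1 = 131·1389 − 634·287
1 = −634·1676 + 765·1389
So 1389·(765) ≡ 1 (mod 1676), giving 1389⁻¹ ≡ 765.
x ≡ 1389⁻¹·699 ≡ 765·699 ≡ 91 (mod 1676).

91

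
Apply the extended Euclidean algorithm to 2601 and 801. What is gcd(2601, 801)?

Apply Euclid's algorithm to 2601 and 801:
2601 = 3*801 + 198
801 = 4*198 + 9
198 = 22*9 + 0
gcd(2601, 801) = 9.
Express as a combination:
9 = 801 − 4·198
9 = −4·2601 + 13·801
So 9 = (-4)·2601 + (13)·801.

9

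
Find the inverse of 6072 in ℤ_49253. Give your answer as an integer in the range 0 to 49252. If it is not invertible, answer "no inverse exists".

Extended Euclidean algorithm:
49253 = 8*6072 + 677
6072 = 8*677 + 656
677 = 1*656 + 21
656 = 31*21 + 5
21 = 4*5 + 1
5 = 5*1 + 0
The gcd is 1. Working backward:
1 = 21 − 4·5
1 = −4·656 + 125·21
1 = 125·677 − 129·656
1 = −129·6072 + 1157·677
1 = 1157·49253 − 9385·6072
Thus 6072·(-9385) ≡ 1 (mod 49253); reducing, -9385 mod 49253 = 39868.

39868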